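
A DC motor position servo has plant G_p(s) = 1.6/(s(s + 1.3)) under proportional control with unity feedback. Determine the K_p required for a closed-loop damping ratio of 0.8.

Closed-loop characteristic equation: s² + 1.3s + K_p·1.6 = 0.
So ω_n = √(1.6K_p) and 2ζω_n = 1.3, giving ζ = 1.3/(2√(1.6K_p)).
Setting ζ = 0.8: √(1.6K_p) = 1.3/(2·0.8) = 0.8125, so K_p = 0.6602/1.6 = 0.413.

K_p = 0.413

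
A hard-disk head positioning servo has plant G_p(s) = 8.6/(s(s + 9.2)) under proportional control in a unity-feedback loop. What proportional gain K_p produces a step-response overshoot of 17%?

From %OS = 100·exp(−πζ/√(1−ζ²)) = 17%, ζ = −ln(0.17)/√(π²+ln²(0.17)) = 0.4913.
Characteristic equation s² + 9.2s + 8.6K_p = 0 gives ζ = 9.2/(2√(8.6K_p)).
Setting ζ = 0.4913: √(8.6K_p) = 9.2/(2·0.4913) = 9.363, so K_p = 87.67/8.6 = 10.2.

K_p = 10.2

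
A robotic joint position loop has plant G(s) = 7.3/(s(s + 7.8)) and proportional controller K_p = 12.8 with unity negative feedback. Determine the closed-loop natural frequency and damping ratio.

ω_n = 9.67 rad/s, ζ = 0.403

With unity feedback the closed-loop characteristic equation is s² + 7.8s + 12.8·7.3 = s² + 7.8s + 93.44 = 0.
Matching s² + 2ζω_n s + ω_n²: ω_n = √93.44 = 9.666 rad/s and 2ζω_n = 7.8, so ζ = 7.8/(2·9.666) = 0.403.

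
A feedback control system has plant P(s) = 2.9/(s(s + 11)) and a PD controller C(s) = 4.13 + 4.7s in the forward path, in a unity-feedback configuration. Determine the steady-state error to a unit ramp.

0.918

The loop has one pole at the origin (type 1). Velocity error constant K_v = lim_{s→0} s·C(s)P(s) = 4.13·2.9/11 = 1.089.
Steady-state error to a unit ramp: e_ss = 1/K_v = 0.918.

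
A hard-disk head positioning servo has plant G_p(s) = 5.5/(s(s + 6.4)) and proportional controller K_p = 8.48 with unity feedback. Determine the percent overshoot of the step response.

18.9%

From 1 + K_pG_p(s) = 0: s² + 6.4s + 46.64 = 0 ⇒ ω_n = 6.829, ζ = 0.4686.
%OS = 100·exp(−πζ/√(1−ζ²)) = 100·exp(−π·0.4686/√0.7804) = 18.9%.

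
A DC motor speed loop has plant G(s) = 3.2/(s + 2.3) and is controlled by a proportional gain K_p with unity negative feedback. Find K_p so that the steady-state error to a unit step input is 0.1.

K_p = 6.47

Steady-state error for a unit step on this type-0 loop is 1/(1 + K_p·G(0)).
G(0) = 1.391. Require 1/(1 + K_p·1.391) = 0.1, so 1 + 1.391·K_p = 10.
K_p = (10 − 1)/1.391 = 6.47.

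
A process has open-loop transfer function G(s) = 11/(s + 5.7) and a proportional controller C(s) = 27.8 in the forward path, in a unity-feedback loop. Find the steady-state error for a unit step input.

0.0183

The loop is type 0. Static position error constant K_pos = C(0)·G(0) = 27.8·1.93 = 53.65.
Steady-state error to a unit step: e_ss = 1/(1+K_pos) = 1/54.65 = 0.0183.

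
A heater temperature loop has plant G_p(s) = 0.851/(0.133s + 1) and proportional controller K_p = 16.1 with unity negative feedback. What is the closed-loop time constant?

Closed loop: T(s) = K_p·G_p/(1+K_p·G_p) = 13.7/(0.133s + 1 + 13.7), with pole at s = −(1 + 13.7)/0.133 = −110.5.
Closed-loop time constant τ = 1/110.5 = 0.00905 s.

τ = 0.00905 s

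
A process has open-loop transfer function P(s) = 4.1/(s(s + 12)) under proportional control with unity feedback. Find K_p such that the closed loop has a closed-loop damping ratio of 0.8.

K_p = 13.7

Closed-loop characteristic equation: s² + 12s + K_p·4.1 = 0.
So ω_n = √(4.1K_p) and 2ζω_n = 12, giving ζ = 12/(2√(4.1K_p)).
Setting ζ = 0.8: √(4.1K_p) = 12/(2·0.8) = 7.5, so K_p = 56.25/4.1 = 13.7.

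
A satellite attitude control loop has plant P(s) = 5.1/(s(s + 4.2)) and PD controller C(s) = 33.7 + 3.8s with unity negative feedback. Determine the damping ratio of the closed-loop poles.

Forward path: (33.7 + 3.8s)·5.1/(s(s+4.2)). The closed-loop characteristic equation is s² + (4.2 + 5.1·3.8)s + 5.1·33.7 = 0.
That is s² + 23.58s + 171.9 = 0, so ω_n = 13.11 rad/s and ζ = 23.58/(2·13.11) = 0.8993.

ζ = 0.899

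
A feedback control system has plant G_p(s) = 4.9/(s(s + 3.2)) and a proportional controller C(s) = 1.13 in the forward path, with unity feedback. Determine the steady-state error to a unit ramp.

The loop has one pole at the origin (type 1). Velocity error constant K_v = lim_{s→0} s·C(s)G_p(s) = 1.13·4.9/3.2 = 1.73.
Steady-state error to a unit ramp: e_ss = 1/K_v = 0.578.

0.578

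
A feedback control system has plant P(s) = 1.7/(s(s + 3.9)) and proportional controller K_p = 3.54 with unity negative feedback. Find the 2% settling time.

T_s ≈ 2.05 s

From 1 + K_pP(s) = 0: s² + 3.9s + 6.018 = 0 ⇒ ω_n = 2.453, ζ = 0.7949.
2% settling time T_s ≈ 4/(ζω_n) = 4/1.95 = 2.05 s.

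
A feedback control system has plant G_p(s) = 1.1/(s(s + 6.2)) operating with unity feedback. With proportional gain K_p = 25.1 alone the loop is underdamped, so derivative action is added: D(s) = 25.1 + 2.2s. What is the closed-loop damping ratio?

ζ = 0.82

Forward path: (25.1 + 2.2s)·1.1/(s(s+6.2)). The closed-loop characteristic equation is s² + (6.2 + 1.1·2.2)s + 1.1·25.1 = 0.
That is s² + 8.62s + 27.61 = 0, so ω_n = 5.255 rad/s and ζ = 8.62/(2·5.255) = 0.8202.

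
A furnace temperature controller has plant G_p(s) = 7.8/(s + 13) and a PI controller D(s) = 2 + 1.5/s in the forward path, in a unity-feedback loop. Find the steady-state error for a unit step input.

The open loop D(s)G_p(s) has a pole at the origin (type 1), so the static position error constant is infinite and e_ss = 1/(1+∞) = 0.

0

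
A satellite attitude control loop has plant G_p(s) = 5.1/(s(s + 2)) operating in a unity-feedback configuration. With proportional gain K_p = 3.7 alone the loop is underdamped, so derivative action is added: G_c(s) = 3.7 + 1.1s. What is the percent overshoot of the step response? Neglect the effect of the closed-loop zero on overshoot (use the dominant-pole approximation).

0.333%

Forward path: (3.7 + 1.1s)·5.1/(s(s+2)). The closed-loop characteristic equation is s² + (2 + 5.1·1.1)s + 5.1·3.7 = 0.
That is s² + 7.61s + 18.87 = 0, so ω_n = 4.344 rad/s and ζ = 7.61/(2·4.344) = 0.8759.
%OS = 100·exp(−πζ/√(1−ζ²)) = 0.333%.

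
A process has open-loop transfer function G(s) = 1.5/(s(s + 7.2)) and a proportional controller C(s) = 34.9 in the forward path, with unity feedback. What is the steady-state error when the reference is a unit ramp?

0.138

The loop has one pole at the origin (type 1). Velocity error constant K_v = lim_{s→0} s·C(s)G(s) = 34.9·1.5/7.2 = 7.271.
Steady-state error to a unit ramp: e_ss = 1/K_v = 0.138.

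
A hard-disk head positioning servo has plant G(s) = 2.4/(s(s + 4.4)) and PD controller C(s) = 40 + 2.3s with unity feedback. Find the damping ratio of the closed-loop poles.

Forward path: (40 + 2.3s)·2.4/(s(s+4.4)). The closed-loop characteristic equation is s² + (4.4 + 2.4·2.3)s + 2.4·40 = 0.
That is s² + 9.92s + 96 = 0, so ω_n = 9.798 rad/s and ζ = 9.92/(2·9.798) = 0.5062.

ζ = 0.506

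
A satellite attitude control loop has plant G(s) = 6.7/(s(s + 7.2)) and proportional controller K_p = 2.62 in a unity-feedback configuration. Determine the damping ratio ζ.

ζ = 0.859

With unity feedback the closed-loop characteristic equation is s² + 7.2s + 2.62·6.7 = s² + 7.2s + 17.55 = 0.
Matching s² + 2ζω_n s + ω_n²: ω_n = √17.55 = 4.19 rad/s and 2ζω_n = 7.2, so ζ = 7.2/(2·4.19) = 0.859.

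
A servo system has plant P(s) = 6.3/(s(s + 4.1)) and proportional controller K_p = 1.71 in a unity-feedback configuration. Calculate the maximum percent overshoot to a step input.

The closed-loop denominator s² + 4.1s + 10.77 gives ω_n = √10.77 = 3.282 and ζ = 4.1/(2ω_n) = 0.6246.
%OS = 100·exp(−πζ/√(1−ζ²)) = 100·exp(−π·0.6246/√0.6099) = 8.11%.

8.11%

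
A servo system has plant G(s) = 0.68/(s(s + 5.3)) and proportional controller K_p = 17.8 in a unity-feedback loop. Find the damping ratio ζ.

The closed-loop denominator is s(s+5.3) + 17.8·0.68 = s² + 5.3s + 12.1.
So ω_n² = 12.1 ⇒ ω_n = 3.479 rad/s, and ζ = 5.3/(2ω_n) = 0.762.

ζ = 0.762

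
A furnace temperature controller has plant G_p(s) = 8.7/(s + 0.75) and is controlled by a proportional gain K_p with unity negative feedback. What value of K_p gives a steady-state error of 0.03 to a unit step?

For a type-0 loop with proportional control, e_ss = 1/(1 + K_p·G_p(0)).
G_p(0) = 11.6. Require 1/(1 + K_p·11.6) = 0.03, so 1 + 11.6·K_p = 33.33.
K_p = (33.33 − 1)/11.6 = 2.79.

K_p = 2.79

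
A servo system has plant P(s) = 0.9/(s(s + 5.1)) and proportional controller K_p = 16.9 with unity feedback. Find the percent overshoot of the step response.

From 1 + K_pP(s) = 0: s² + 5.1s + 15.21 = 0 ⇒ ω_n = 3.9, ζ = 0.6538.
%OS = 100·exp(−πζ/√(1−ζ²)) = 100·exp(−π·0.6538/√0.5725) = 6.62%.

6.62%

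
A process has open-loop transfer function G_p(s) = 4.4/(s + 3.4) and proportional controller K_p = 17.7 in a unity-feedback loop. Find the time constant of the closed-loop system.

τ = 0.0123 s

Closed-loop transfer function: T(s) = K_p·G_p(s)/(1 + K_p·G_p(s)) = 77.88/(s + 3.4 + 77.88) = 77.88/(s + 81.28).
Time constant τ = 1/81.28 = 0.0123 s.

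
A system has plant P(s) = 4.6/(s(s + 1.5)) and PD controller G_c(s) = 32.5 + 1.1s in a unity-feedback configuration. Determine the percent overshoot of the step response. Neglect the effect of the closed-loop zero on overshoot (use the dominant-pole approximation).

41.7%

Forward path: (32.5 + 1.1s)·4.6/(s(s+1.5)). The closed-loop characteristic equation is s² + (1.5 + 4.6·1.1)s + 4.6·32.5 = 0.
That is s² + 6.56s + 149.5 = 0, so ω_n = 12.23 rad/s and ζ = 6.56/(2·12.23) = 0.2683.
%OS = 100·exp(−πζ/√(1−ζ²)) = 41.7%.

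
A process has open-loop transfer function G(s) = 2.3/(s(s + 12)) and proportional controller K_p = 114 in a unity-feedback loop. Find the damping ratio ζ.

With unity feedback the closed-loop characteristic equation is s² + 12s + 114·2.3 = s² + 12s + 262.2 = 0.
Matching s² + 2ζω_n s + ω_n²: ω_n = √262.2 = 16.19 rad/s and 2ζω_n = 12, so ζ = 12/(2·16.19) = 0.371.

ζ = 0.371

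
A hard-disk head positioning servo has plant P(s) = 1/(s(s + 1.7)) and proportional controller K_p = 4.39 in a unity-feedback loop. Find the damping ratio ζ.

ζ = 0.406

The closed-loop denominator is s(s+1.7) + 4.39·1 = s² + 1.7s + 4.39.
So ω_n² = 4.39 ⇒ ω_n = 2.095 rad/s, and ζ = 1.7/(2ω_n) = 0.406.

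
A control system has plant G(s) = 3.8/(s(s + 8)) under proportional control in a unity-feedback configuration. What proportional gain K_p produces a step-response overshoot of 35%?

From %OS = 100·exp(−πζ/√(1−ζ²)) = 35%, ζ = −ln(0.35)/√(π²+ln²(0.35)) = 0.3169.
Characteristic equation s² + 8s + 3.8K_p = 0 gives ζ = 8/(2√(3.8K_p)).
Setting ζ = 0.3169: √(3.8K_p) = 8/(2·0.3169) = 12.62, so K_p = 159.3/3.8 = 41.9.

K_p = 41.9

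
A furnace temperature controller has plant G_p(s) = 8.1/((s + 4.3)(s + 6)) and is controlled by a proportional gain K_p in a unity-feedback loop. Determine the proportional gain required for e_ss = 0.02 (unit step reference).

For a type-0 loop with proportional control, e_ss = 1/(1 + K_p·G_p(0)).
G_p(0) = 0.314. Require 1/(1 + K_p·0.314) = 0.02, so 1 + 0.314·K_p = 50.
K_p = (50 − 1)/0.314 = 156.

K_p = 156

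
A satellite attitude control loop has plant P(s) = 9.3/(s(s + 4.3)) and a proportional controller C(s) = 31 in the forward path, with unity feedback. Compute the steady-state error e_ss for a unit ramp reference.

0.0149

The loop has one pole at the origin (type 1). Velocity error constant K_v = lim_{s→0} s·C(s)P(s) = 31·9.3/4.3 = 67.05.
Steady-state error to a unit ramp: e_ss = 1/K_v = 0.0149.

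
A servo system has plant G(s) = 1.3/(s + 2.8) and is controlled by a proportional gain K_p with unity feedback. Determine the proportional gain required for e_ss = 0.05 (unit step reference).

The loop is type 0, so e_ss(step) = 1/(1 + K_pos) with K_pos = K_p·G(0).
G(0) = 0.4643. Require 1/(1 + K_p·0.4643) = 0.05, so 1 + 0.4643·K_p = 20.
K_p = (20 − 1)/0.4643 = 40.9.

K_p = 40.9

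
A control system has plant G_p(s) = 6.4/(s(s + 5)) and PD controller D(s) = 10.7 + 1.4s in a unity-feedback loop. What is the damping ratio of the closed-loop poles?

Forward path: (10.7 + 1.4s)·6.4/(s(s+5)). The closed-loop characteristic equation is s² + (5 + 6.4·1.4)s + 6.4·10.7 = 0.
That is s² + 13.96s + 68.48 = 0, so ω_n = 8.275 rad/s and ζ = 13.96/(2·8.275) = 0.8435.

ζ = 0.843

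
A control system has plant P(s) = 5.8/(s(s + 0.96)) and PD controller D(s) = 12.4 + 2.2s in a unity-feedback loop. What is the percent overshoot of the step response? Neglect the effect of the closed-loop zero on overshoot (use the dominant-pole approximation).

Forward path: (12.4 + 2.2s)·5.8/(s(s+0.96)). The closed-loop characteristic equation is s² + (0.96 + 5.8·2.2)s + 5.8·12.4 = 0.
That is s² + 13.72s + 71.92 = 0, so ω_n = 8.481 rad/s and ζ = 13.72/(2·8.481) = 0.8089.
%OS = 100·exp(−πζ/√(1−ζ²)) = 1.33%.

1.33%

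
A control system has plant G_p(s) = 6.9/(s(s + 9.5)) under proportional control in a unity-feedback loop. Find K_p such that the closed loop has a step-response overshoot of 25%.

K_p = 20.1

From %OS = 100·exp(−πζ/√(1−ζ²)) = 25%, ζ = −ln(0.25)/√(π²+ln²(0.25)) = 0.4037.
Characteristic equation s² + 9.5s + 6.9K_p = 0 gives ζ = 9.5/(2√(6.9K_p)).
Setting ζ = 0.4037: √(6.9K_p) = 9.5/(2·0.4037) = 11.77, so K_p = 138.4/6.9 = 20.1.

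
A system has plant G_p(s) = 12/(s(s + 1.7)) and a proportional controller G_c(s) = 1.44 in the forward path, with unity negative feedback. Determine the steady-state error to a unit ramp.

The loop has one pole at the origin (type 1). Velocity error constant K_v = lim_{s→0} s·G_c(s)G_p(s) = 1.44·12/1.7 = 10.16.
Steady-state error to a unit ramp: e_ss = 1/K_v = 0.0984.

0.0984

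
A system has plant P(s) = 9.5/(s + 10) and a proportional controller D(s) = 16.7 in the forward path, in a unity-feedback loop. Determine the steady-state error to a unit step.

The loop is type 0. Static position error constant K_pos = D(0)·P(0) = 16.7·0.95 = 15.86.
Steady-state error to a unit step: e_ss = 1/(1+K_pos) = 1/16.86 = 0.0593.

0.0593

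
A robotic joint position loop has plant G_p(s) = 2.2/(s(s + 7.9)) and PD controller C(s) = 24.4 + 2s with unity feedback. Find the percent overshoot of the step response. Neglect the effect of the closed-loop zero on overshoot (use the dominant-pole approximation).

Forward path: (24.4 + 2s)·2.2/(s(s+7.9)). The closed-loop characteristic equation is s² + (7.9 + 2.2·2)s + 2.2·24.4 = 0.
That is s² + 12.3s + 53.68 = 0, so ω_n = 7.327 rad/s and ζ = 12.3/(2·7.327) = 0.8394.
%OS = 100·exp(−πζ/√(1−ζ²)) = 0.781%.

0.781%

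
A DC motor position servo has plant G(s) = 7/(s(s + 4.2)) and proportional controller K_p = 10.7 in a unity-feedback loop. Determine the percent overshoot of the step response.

The closed-loop denominator s² + 4.2s + 74.9 gives ω_n = √74.9 = 8.654 and ζ = 4.2/(2ω_n) = 0.2426.
%OS = 100·exp(−πζ/√(1−ζ²)) = 100·exp(−π·0.2426/√0.9411) = 45.6%.

45.6%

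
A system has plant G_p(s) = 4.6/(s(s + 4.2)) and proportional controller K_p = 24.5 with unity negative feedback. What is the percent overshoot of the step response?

Closed-loop characteristic equation: s² + 4.2s + 112.7 = 0, so ω_n = 10.62 rad/s and ζ = 4.2/(2·10.62) = 0.1978.
%OS = 100·exp(−πζ/√(1−ζ²)) = 100·exp(−π·0.1978/√0.9609) = 53%.

53%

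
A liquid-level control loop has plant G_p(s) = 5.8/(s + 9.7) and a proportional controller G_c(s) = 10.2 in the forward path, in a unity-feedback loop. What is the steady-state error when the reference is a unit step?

The loop is type 0. Static position error constant K_pos = G_c(0)·G_p(0) = 10.2·0.5979 = 6.099.
Steady-state error to a unit step: e_ss = 1/(1+K_pos) = 1/7.099 = 0.141.

0.141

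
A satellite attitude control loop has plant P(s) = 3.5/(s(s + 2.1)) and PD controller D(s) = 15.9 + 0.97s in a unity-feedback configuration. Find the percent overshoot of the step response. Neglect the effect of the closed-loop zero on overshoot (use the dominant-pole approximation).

Forward path: (15.9 + 0.97s)·3.5/(s(s+2.1)). The closed-loop characteristic equation is s² + (2.1 + 3.5·0.97)s + 3.5·15.9 = 0.
That is s² + 5.495s + 55.65 = 0, so ω_n = 7.46 rad/s and ζ = 5.495/(2·7.46) = 0.3683.
%OS = 100·exp(−πζ/√(1−ζ²)) = 28.8%.

28.8%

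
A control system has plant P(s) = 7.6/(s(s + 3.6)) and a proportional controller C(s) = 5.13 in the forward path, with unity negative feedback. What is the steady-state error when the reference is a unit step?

The open loop C(s)P(s) has a pole at the origin (type 1), so the static position error constant is infinite and e_ss = 1/(1+∞) = 0.

0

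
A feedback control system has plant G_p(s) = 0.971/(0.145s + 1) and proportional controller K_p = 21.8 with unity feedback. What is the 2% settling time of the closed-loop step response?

Closed loop: T(s) = K_p·G_p/(1+K_p·G_p) = 21.17/(0.145s + 1 + 21.17), with pole at s = −(1 + 21.17)/0.145 = −152.9.
τ = 1/152.9 = 0.006541 s, so 2% settling time ≈ 4τ = 0.0262 s.

T_s ≈ 0.0262 s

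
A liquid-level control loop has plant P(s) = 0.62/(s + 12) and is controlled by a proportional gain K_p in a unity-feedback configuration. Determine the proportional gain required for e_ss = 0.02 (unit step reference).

K_p = 948

For a type-0 loop with proportional control, e_ss = 1/(1 + K_p·P(0)).
P(0) = 0.05167. Require 1/(1 + K_p·0.05167) = 0.02, so 1 + 0.05167·K_p = 50.
K_p = (50 − 1)/0.05167 = 948.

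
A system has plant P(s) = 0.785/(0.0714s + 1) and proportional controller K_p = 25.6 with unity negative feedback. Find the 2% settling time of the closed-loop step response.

T_s ≈ 0.0135 s

Closed loop: T(s) = K_p·P/(1+K_p·P) = 20.1/(0.0714s + 1 + 20.1), with pole at s = −(1 + 20.1)/0.0714 = −295.5.
τ = 1/295.5 = 0.003385 s, so 2% settling time ≈ 4τ = 0.0135 s.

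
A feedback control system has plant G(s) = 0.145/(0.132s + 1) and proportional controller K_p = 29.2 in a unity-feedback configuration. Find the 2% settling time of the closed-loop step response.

T_s ≈ 0.101 s

Closed loop: T(s) = K_p·G/(1+K_p·G) = 4.234/(0.132s + 1 + 4.234), with pole at s = −(1 + 4.234)/0.132 = −39.65.
τ = 1/39.65 = 0.02522 s, so 2% settling time ≈ 4τ = 0.101 s.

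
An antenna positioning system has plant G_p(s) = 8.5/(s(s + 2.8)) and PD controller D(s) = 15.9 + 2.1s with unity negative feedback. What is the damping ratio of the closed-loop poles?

Forward path: (15.9 + 2.1s)·8.5/(s(s+2.8)). The closed-loop characteristic equation is s² + (2.8 + 8.5·2.1)s + 8.5·15.9 = 0.
That is s² + 20.65s + 135.2 = 0, so ω_n = 11.63 rad/s and ζ = 20.65/(2·11.63) = 0.8881.

ζ = 0.888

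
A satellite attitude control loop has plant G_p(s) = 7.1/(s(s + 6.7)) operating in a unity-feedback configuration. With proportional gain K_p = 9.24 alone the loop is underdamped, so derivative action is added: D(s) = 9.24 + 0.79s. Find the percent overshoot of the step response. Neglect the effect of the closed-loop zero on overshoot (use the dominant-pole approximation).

2.54%

Forward path: (9.24 + 0.79s)·7.1/(s(s+6.7)). The closed-loop characteristic equation is s² + (6.7 + 7.1·0.79)s + 7.1·9.24 = 0.
That is s² + 12.31s + 65.6 = 0, so ω_n = 8.1 rad/s and ζ = 12.31/(2·8.1) = 0.7598.
%OS = 100·exp(−πζ/√(1−ζ²)) = 2.54%.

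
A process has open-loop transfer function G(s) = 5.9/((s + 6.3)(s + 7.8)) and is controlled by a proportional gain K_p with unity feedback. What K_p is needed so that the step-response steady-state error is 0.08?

The loop is type 0, so e_ss(step) = 1/(1 + K_pos) with K_pos = K_p·G(0).
G(0) = 0.1201. Require 1/(1 + K_p·0.1201) = 0.08, so 1 + 0.1201·K_p = 12.5.
K_p = (12.5 − 1)/0.1201 = 95.8.

K_p = 95.8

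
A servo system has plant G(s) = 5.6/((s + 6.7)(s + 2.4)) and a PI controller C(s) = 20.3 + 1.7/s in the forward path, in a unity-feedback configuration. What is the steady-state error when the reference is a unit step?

The open loop C(s)G(s) has a pole at the origin (type 1), so the static position error constant is infinite and e_ss = 1/(1+∞) = 0.

0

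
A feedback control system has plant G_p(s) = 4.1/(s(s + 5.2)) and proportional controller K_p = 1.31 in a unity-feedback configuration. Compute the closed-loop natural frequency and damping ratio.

With unity feedback the closed-loop characteristic equation is s² + 5.2s + 1.31·4.1 = s² + 5.2s + 5.371 = 0.
Matching s² + 2ζω_n s + ω_n²: ω_n = √5.371 = 2.318 rad/s and 2ζω_n = 5.2, so ζ = 5.2/(2·2.318) = 1.12.

ω_n = 2.32 rad/s, ζ = 1.12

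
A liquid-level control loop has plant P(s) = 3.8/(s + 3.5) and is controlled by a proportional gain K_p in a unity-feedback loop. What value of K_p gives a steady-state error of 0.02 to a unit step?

K_p = 45.1

For a type-0 loop with proportional control, e_ss = 1/(1 + K_p·P(0)).
P(0) = 1.086. Require 1/(1 + K_p·1.086) = 0.02, so 1 + 1.086·K_p = 50.
K_p = (50 − 1)/1.086 = 45.1.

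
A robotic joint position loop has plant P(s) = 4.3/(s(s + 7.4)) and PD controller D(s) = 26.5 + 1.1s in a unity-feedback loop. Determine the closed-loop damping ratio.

ζ = 0.568

Forward path: (26.5 + 1.1s)·4.3/(s(s+7.4)). The closed-loop characteristic equation is s² + (7.4 + 4.3·1.1)s + 4.3·26.5 = 0.
That is s² + 12.13s + 113.9 = 0, so ω_n = 10.67 rad/s and ζ = 12.13/(2·10.67) = 0.5682.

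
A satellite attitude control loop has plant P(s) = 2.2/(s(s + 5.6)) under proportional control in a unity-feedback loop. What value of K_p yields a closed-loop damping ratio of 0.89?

Closed-loop characteristic equation: s² + 5.6s + K_p·2.2 = 0.
So ω_n = √(2.2K_p) and 2ζω_n = 5.6, giving ζ = 5.6/(2√(2.2K_p)).
Setting ζ = 0.89: √(2.2K_p) = 5.6/(2·0.89) = 3.146, so K_p = 9.898/2.2 = 4.5.

K_p = 4.5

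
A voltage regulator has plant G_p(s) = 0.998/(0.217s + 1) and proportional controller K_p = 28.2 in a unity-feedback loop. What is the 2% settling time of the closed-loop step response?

Closed loop: T(s) = K_p·G_p/(1+K_p·G_p) = 28.14/(0.217s + 1 + 28.14), with pole at s = −(1 + 28.14)/0.217 = −134.3.
τ = 1/134.3 = 0.007446 s, so 2% settling time ≈ 4τ = 0.0298 s.

T_s ≈ 0.0298 s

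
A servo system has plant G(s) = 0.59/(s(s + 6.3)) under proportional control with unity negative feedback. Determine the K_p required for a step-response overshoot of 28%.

K_p = 119

From %OS = 100·exp(−πζ/√(1−ζ²)) = 28%, ζ = −ln(0.28)/√(π²+ln²(0.28)) = 0.3755.
Characteristic equation s² + 6.3s + 0.59K_p = 0 gives ζ = 6.3/(2√(0.59K_p)).
Setting ζ = 0.3755: √(0.59K_p) = 6.3/(2·0.3755) = 8.388, so K_p = 70.36/0.59 = 119.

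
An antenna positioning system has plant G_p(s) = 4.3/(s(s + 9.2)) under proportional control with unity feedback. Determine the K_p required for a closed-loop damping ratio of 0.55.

Closed-loop characteristic equation: s² + 9.2s + K_p·4.3 = 0.
So ω_n = √(4.3K_p) and 2ζω_n = 9.2, giving ζ = 9.2/(2√(4.3K_p)).
Setting ζ = 0.55: √(4.3K_p) = 9.2/(2·0.55) = 8.364, so K_p = 69.95/4.3 = 16.3.

K_p = 16.3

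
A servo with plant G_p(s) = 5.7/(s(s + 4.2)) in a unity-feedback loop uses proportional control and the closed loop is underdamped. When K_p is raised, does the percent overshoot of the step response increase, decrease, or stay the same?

ζ = 4.2/(2√(5.7K_p)) decreases as K_p grows; lower damping means more overshoot.

increase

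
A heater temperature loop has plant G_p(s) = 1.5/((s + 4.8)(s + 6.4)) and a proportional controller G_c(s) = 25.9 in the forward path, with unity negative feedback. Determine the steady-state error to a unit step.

0.442

The loop is type 0. Static position error constant K_pos = G_c(0)·G_p(0) = 25.9·0.04883 = 1.265.
Steady-state error to a unit step: e_ss = 1/(1+K_pos) = 1/2.265 = 0.442.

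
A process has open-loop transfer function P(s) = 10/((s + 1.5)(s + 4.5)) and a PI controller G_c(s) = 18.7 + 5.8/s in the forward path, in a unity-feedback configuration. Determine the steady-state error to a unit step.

The open loop G_c(s)P(s) has a pole at the origin (type 1), so the static position error constant is infinite and e_ss = 1/(1+∞) = 0.

0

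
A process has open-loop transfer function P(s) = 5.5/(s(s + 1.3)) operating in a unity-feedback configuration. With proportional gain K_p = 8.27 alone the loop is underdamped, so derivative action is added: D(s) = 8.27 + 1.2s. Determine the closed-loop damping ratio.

Forward path: (8.27 + 1.2s)·5.5/(s(s+1.3)). The closed-loop characteristic equation is s² + (1.3 + 5.5·1.2)s + 5.5·8.27 = 0.
That is s² + 7.9s + 45.48 = 0, so ω_n = 6.744 rad/s and ζ = 7.9/(2·6.744) = 0.5857.

ζ = 0.586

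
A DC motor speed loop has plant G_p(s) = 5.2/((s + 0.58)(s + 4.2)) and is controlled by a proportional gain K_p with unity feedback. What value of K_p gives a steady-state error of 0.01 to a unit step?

Steady-state error for a unit step on this type-0 loop is 1/(1 + K_p·G_p(0)).
G_p(0) = 2.135. Require 1/(1 + K_p·2.135) = 0.01, so 1 + 2.135·K_p = 100.
K_p = (100 − 1)/2.135 = 46.4.

K_p = 46.4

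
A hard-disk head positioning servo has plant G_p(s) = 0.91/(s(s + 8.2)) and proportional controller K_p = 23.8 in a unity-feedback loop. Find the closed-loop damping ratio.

The closed-loop denominator is s(s+8.2) + 23.8·0.91 = s² + 8.2s + 21.66.
Matching s² + 2ζω_n s + ω_n²: ω_n = √21.66 = 4.654 rad/s and 2ζω_n = 8.2, so ζ = 8.2/(2·4.654) = 0.881.

ζ = 0.881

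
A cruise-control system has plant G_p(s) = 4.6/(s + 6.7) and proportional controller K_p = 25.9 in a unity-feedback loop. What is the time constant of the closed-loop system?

Closed-loop transfer function: T(s) = K_p·G_p(s)/(1 + K_p·G_p(s)) = 119.1/(s + 6.7 + 119.1) = 119.1/(s + 125.8).
Time constant τ = 1/125.8 = 0.00795 s.

τ = 0.00795 s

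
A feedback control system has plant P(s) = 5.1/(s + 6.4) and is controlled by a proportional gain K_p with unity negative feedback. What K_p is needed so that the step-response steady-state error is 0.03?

K_p = 40.6

For a type-0 loop with proportional control, e_ss = 1/(1 + K_p·P(0)).
P(0) = 0.7969. Require 1/(1 + K_p·0.7969) = 0.03, so 1 + 0.7969·K_p = 33.33.
K_p = (33.33 − 1)/0.7969 = 40.6.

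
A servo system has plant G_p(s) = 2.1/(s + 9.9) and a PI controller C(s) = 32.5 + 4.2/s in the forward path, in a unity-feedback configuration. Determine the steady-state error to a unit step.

The open loop C(s)G_p(s) has a pole at the origin (type 1), so the static position error constant is infinite and e_ss = 1/(1+∞) = 0.

0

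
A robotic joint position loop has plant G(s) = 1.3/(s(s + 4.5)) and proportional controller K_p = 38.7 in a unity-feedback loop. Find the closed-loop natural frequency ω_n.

ω_n = 7.09 rad/s

The closed-loop denominator is s(s+4.5) + 38.7·1.3 = s² + 4.5s + 50.31.
So ω_n² = 50.31 ⇒ ω_n = 7.093 rad/s, and ζ = 4.5/(2ω_n) = 0.317.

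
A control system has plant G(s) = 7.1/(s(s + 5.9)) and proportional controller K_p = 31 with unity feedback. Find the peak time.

The closed-loop denominator s² + 5.9s + 220.1 gives ω_n = √220.1 = 14.84 and ζ = 5.9/(2ω_n) = 0.1988.
Damped frequency ω_d = ω_n√(1−ζ²) = 14.54 rad/s, so peak time T_p = π/ω_d = 0.216 s.

T_p = 0.216 s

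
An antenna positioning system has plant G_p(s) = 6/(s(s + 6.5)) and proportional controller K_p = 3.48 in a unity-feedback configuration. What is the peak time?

From 1 + K_pG_p(s) = 0: s² + 6.5s + 20.88 = 0 ⇒ ω_n = 4.569, ζ = 0.7112.
Damped frequency ω_d = ω_n√(1−ζ²) = 3.212 rad/s, so peak time T_p = π/ω_d = 0.978 s.

T_p = 0.978 s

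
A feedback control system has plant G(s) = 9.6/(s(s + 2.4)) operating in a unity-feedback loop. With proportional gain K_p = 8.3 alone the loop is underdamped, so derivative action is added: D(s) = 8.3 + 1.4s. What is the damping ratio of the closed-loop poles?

Forward path: (8.3 + 1.4s)·9.6/(s(s+2.4)). The closed-loop characteristic equation is s² + (2.4 + 9.6·1.4)s + 9.6·8.3 = 0.
That is s² + 15.84s + 79.68 = 0, so ω_n = 8.926 rad/s and ζ = 15.84/(2·8.926) = 0.8873.

ζ = 0.887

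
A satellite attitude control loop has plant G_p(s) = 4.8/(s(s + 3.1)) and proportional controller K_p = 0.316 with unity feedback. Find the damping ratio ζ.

1 + K_p·G_p(s) = 0 gives s² + 3.1s + 1.517 = 0.
Matching s² + 2ζω_n s + ω_n²: ω_n = √1.517 = 1.232 rad/s and 2ζω_n = 3.1, so ζ = 3.1/(2·1.232) = 1.26.

ζ = 1.26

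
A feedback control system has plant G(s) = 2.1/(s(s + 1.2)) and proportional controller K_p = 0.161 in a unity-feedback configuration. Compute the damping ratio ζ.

ζ = 1.03

With unity feedback the closed-loop characteristic equation is s² + 1.2s + 0.161·2.1 = s² + 1.2s + 0.3381 = 0.
So ω_n² = 0.3381 ⇒ ω_n = 0.5815 rad/s, and ζ = 1.2/(2ω_n) = 1.03.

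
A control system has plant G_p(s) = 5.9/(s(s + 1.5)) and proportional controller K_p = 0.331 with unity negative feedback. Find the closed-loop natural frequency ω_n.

1 + K_p·G_p(s) = 0 gives s² + 1.5s + 1.953 = 0.
Matching s² + 2ζω_n s + ω_n²: ω_n = √1.953 = 1.397 rad/s and 2ζω_n = 1.5, so ζ = 1.5/(2·1.397) = 0.537.

ω_n = 1.4 rad/s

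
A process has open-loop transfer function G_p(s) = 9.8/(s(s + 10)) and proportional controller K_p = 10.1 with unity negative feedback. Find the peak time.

From 1 + K_pG_p(s) = 0: s² + 10s + 98.98 = 0 ⇒ ω_n = 9.949, ζ = 0.5026.
Damped frequency ω_d = ω_n√(1−ζ²) = 8.601 rad/s, so peak time T_p = π/ω_d = 0.365 s.

T_p = 0.365 s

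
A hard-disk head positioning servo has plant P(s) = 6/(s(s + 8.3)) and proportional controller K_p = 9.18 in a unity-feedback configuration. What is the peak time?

Closed-loop characteristic equation: s² + 8.3s + 55.08 = 0, so ω_n = 7.422 rad/s and ζ = 8.3/(2·7.422) = 0.5592.
Damped frequency ω_d = ω_n√(1−ζ²) = 6.153 rad/s, so peak time T_p = π/ω_d = 0.511 s.

T_p = 0.511 s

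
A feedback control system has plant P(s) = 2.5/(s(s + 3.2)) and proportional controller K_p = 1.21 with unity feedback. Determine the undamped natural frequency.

ω_n = 1.74 rad/s

1 + K_p·P(s) = 0 gives s² + 3.2s + 3.025 = 0.
So ω_n² = 3.025 ⇒ ω_n = 1.739 rad/s, and ζ = 3.2/(2ω_n) = 0.92.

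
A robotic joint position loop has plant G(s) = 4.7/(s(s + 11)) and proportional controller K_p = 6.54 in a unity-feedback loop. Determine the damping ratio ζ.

ζ = 0.992

The closed-loop denominator is s(s+11) + 6.54·4.7 = s² + 11s + 30.74.
Matching s² + 2ζω_n s + ω_n²: ω_n = √30.74 = 5.544 rad/s and 2ζω_n = 11, so ζ = 11/(2·5.544) = 0.992.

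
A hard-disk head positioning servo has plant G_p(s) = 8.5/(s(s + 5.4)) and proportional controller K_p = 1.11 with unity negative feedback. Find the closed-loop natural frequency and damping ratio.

ω_n = 3.07 rad/s, ζ = 0.879

With unity feedback the closed-loop characteristic equation is s² + 5.4s + 1.11·8.5 = s² + 5.4s + 9.435 = 0.
Matching s² + 2ζω_n s + ω_n²: ω_n = √9.435 = 3.072 rad/s and 2ζω_n = 5.4, so ζ = 5.4/(2·3.072) = 0.879.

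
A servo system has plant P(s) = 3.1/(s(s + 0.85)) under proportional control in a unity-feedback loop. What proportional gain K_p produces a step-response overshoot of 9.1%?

K_p = 0.158

From %OS = 100·exp(−πζ/√(1−ζ²)) = 9.1%, ζ = −ln(0.091)/√(π²+ln²(0.091)) = 0.6066.
Characteristic equation s² + 0.85s + 3.1K_p = 0 gives ζ = 0.85/(2√(3.1K_p)).
Setting ζ = 0.6066: √(3.1K_p) = 0.85/(2·0.6066) = 0.7007, so K_p = 0.4909/3.1 = 0.158.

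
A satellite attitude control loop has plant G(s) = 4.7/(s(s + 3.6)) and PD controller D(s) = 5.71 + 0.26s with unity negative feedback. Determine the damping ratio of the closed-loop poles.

Forward path: (5.71 + 0.26s)·4.7/(s(s+3.6)). The closed-loop characteristic equation is s² + (3.6 + 4.7·0.26)s + 4.7·5.71 = 0.
That is s² + 4.822s + 26.84 = 0, so ω_n = 5.18 rad/s and ζ = 4.822/(2·5.18) = 0.4654.

ζ = 0.465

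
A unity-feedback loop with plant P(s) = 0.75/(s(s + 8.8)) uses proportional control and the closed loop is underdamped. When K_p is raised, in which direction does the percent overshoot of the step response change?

ζ = 8.8/(2√(0.75K_p)) decreases as K_p grows; lower damping means more overshoot.

increase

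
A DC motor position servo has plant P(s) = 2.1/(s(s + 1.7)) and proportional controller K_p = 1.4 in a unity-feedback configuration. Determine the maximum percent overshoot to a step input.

The closed-loop denominator s² + 1.7s + 2.94 gives ω_n = √2.94 = 1.715 and ζ = 1.7/(2ω_n) = 0.4957.
%OS = 100·exp(−πζ/√(1−ζ²)) = 100·exp(−π·0.4957/√0.7543) = 16.6%.

16.6%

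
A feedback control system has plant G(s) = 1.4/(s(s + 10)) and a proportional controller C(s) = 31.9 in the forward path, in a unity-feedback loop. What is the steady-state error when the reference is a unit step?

0

The open loop C(s)G(s) has a pole at the origin (type 1), so the static position error constant is infinite and e_ss = 1/(1+∞) = 0.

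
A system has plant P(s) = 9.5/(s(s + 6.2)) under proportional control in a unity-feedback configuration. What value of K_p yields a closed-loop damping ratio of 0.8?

K_p = 1.58

Closed-loop characteristic equation: s² + 6.2s + K_p·9.5 = 0.
So ω_n = √(9.5K_p) and 2ζω_n = 6.2, giving ζ = 6.2/(2√(9.5K_p)).
Setting ζ = 0.8: √(9.5K_p) = 6.2/(2·0.8) = 3.875, so K_p = 15.02/9.5 = 1.58.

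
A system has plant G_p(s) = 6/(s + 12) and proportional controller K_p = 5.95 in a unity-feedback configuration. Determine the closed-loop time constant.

τ = 0.021 s

Closed-loop transfer function: T(s) = K_p·G_p(s)/(1 + K_p·G_p(s)) = 35.7/(s + 12 + 35.7) = 35.7/(s + 47.7).
Time constant τ = 1/47.7 = 0.021 s.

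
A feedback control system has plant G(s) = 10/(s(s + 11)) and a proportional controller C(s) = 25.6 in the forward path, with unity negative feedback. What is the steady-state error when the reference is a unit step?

0

The open loop C(s)G(s) has a pole at the origin (type 1), so the static position error constant is infinite and e_ss = 1/(1+∞) = 0.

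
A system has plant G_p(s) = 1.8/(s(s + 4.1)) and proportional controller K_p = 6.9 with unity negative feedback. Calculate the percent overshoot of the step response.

From 1 + K_pG_p(s) = 0: s² + 4.1s + 12.42 = 0 ⇒ ω_n = 3.524, ζ = 0.5817.
%OS = 100·exp(−πζ/√(1−ζ²)) = 100·exp(−π·0.5817/√0.6616) = 10.6%.

10.6%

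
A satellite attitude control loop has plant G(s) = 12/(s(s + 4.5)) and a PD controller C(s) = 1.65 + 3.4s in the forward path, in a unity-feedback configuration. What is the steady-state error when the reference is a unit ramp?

0.227

The loop has one pole at the origin (type 1). Velocity error constant K_v = lim_{s→0} s·C(s)G(s) = 1.65·12/4.5 = 4.4.
Steady-state error to a unit ramp: e_ss = 1/K_v = 0.227.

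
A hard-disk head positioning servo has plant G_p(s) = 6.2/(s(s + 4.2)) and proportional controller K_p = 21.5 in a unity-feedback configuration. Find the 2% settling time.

The closed-loop denominator s² + 4.2s + 133.3 gives ω_n = √133.3 = 11.55 and ζ = 4.2/(2ω_n) = 0.1819.
2% settling time T_s ≈ 4/(ζω_n) = 4/2.1 = 1.9 s.

T_s ≈ 1.9 s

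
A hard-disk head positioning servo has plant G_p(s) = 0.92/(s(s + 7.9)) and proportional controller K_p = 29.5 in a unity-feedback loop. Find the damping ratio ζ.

ζ = 0.758

1 + K_p·G_p(s) = 0 gives s² + 7.9s + 27.14 = 0.
So ω_n² = 27.14 ⇒ ω_n = 5.21 rad/s, and ζ = 7.9/(2ω_n) = 0.758.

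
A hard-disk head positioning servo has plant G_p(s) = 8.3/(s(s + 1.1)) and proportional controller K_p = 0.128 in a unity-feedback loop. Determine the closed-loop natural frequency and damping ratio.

ω_n = 1.03 rad/s, ζ = 0.534

The closed-loop denominator is s(s+1.1) + 0.128·8.3 = s² + 1.1s + 1.062.
So ω_n² = 1.062 ⇒ ω_n = 1.031 rad/s, and ζ = 1.1/(2ω_n) = 0.534.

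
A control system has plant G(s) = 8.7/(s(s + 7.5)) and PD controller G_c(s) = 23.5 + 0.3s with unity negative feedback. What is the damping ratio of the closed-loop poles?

Forward path: (23.5 + 0.3s)·8.7/(s(s+7.5)). The closed-loop characteristic equation is s² + (7.5 + 8.7·0.3)s + 8.7·23.5 = 0.
That is s² + 10.11s + 204.4 = 0, so ω_n = 14.3 rad/s and ζ = 10.11/(2·14.3) = 0.3535.

ζ = 0.354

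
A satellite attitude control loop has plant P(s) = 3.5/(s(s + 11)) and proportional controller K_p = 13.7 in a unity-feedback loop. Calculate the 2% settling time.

T_s ≈ 0.727 s

From 1 + K_pP(s) = 0: s² + 11s + 47.95 = 0 ⇒ ω_n = 6.925, ζ = 0.7943.
2% settling time T_s ≈ 4/(ζω_n) = 4/5.5 = 0.727 s.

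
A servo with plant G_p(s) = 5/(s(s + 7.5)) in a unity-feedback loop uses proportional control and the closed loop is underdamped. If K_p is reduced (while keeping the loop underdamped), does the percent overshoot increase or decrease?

decrease

ζ = 7.5/(2√(5K_p)) rises as K_p falls; higher damping means less overshoot.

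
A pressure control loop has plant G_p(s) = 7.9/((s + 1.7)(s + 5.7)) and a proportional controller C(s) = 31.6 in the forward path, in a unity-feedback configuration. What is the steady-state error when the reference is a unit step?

The loop is type 0. Static position error constant K_pos = C(0)·G_p(0) = 31.6·0.8153 = 25.76.
Steady-state error to a unit step: e_ss = 1/(1+K_pos) = 1/26.76 = 0.0374.

0.0374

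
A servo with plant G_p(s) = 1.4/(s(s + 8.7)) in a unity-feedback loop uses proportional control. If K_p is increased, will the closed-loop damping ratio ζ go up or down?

decrease

ζ = 8.7/(2√(1.4K_p)); increasing K_p raises the denominator, so ζ falls.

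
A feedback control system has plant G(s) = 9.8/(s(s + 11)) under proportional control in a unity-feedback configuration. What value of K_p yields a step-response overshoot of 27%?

K_p = 20.9

From %OS = 100·exp(−πζ/√(1−ζ²)) = 27%, ζ = −ln(0.27)/√(π²+ln²(0.27)) = 0.3847.
Characteristic equation s² + 11s + 9.8K_p = 0 gives ζ = 11/(2√(9.8K_p)).
Setting ζ = 0.3847: √(9.8K_p) = 11/(2·0.3847) = 14.3, so K_p = 204.4/9.8 = 20.9.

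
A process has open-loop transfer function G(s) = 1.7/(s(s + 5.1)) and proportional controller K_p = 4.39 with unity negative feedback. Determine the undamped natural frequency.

ω_n = 2.73 rad/s

The closed-loop denominator is s(s+5.1) + 4.39·1.7 = s² + 5.1s + 7.463.
Matching s² + 2ζω_n s + ω_n²: ω_n = √7.463 = 2.732 rad/s and 2ζω_n = 5.1, so ζ = 5.1/(2·2.732) = 0.933.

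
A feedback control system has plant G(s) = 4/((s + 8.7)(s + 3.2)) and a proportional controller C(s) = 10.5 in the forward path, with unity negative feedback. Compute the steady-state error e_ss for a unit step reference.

The loop is type 0. Static position error constant K_pos = C(0)·G(0) = 10.5·0.1437 = 1.509.
Steady-state error to a unit step: e_ss = 1/(1+K_pos) = 1/2.509 = 0.399.

0.399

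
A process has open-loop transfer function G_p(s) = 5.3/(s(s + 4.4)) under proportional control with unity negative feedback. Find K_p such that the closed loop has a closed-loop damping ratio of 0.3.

K_p = 10.1

Closed-loop characteristic equation: s² + 4.4s + K_p·5.3 = 0.
So ω_n = √(5.3K_p) and 2ζω_n = 4.4, giving ζ = 4.4/(2√(5.3K_p)).
Setting ζ = 0.3: √(5.3K_p) = 4.4/(2·0.3) = 7.333, so K_p = 53.78/5.3 = 10.1.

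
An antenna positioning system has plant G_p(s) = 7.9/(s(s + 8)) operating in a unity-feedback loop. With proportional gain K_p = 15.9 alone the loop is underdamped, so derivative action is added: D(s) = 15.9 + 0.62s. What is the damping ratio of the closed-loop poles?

Forward path: (15.9 + 0.62s)·7.9/(s(s+8)). The closed-loop characteristic equation is s² + (8 + 7.9·0.62)s + 7.9·15.9 = 0.
That is s² + 12.9s + 125.6 = 0, so ω_n = 11.21 rad/s and ζ = 12.9/(2·11.21) = 0.5754.

ζ = 0.575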